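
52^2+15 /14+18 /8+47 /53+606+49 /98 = 4919027 /1484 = 3314.71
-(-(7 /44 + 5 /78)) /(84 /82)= 0.22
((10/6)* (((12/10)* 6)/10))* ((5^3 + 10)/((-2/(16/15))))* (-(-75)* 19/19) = -6480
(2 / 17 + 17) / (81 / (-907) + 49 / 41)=10821417 / 699074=15.48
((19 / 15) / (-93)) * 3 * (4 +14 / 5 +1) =-247 / 775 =-0.32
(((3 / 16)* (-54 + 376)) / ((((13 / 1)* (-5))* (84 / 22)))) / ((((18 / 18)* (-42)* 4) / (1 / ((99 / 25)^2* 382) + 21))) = 139104437 / 4574465280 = 0.03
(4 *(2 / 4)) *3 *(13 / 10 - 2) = -4.20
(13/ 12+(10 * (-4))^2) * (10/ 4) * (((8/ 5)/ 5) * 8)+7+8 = 153929/ 15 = 10261.93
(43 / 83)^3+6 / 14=2271910 / 4002509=0.57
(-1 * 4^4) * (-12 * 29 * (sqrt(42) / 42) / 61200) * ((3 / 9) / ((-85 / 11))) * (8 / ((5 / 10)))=-163328 * sqrt(42) / 6827625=-0.16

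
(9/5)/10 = 9/50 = 0.18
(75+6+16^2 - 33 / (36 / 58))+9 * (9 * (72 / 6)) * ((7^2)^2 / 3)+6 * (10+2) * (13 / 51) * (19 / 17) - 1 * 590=777638.35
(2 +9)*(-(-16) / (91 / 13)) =176 / 7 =25.14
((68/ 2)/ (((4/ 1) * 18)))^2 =289/ 1296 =0.22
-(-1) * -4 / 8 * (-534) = 267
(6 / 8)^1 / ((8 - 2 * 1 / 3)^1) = 9 / 88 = 0.10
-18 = -18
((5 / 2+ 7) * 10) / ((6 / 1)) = 95 / 6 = 15.83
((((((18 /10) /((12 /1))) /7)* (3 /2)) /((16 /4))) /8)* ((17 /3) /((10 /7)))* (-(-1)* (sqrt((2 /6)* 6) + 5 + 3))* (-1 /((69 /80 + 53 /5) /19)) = -969 /18340 - 969* sqrt(2) /146720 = -0.06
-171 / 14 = -12.21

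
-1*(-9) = 9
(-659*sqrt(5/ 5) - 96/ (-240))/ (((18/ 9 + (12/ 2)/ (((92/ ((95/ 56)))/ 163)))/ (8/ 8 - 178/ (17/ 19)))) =5708902864/ 877319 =6507.21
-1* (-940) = 940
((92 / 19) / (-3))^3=-778688 / 185193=-4.20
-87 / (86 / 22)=-957 / 43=-22.26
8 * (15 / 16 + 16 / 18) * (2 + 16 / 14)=2893 / 63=45.92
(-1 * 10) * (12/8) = -15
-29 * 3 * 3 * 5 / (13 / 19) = -24795 / 13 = -1907.31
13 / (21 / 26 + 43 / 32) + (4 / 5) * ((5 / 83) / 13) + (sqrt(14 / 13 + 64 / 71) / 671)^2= 16968189723322 / 2806436266205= 6.05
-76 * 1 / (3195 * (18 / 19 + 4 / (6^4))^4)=-12127339272121344 / 416053083928482355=-0.03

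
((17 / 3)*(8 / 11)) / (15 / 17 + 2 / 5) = 11560 / 3597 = 3.21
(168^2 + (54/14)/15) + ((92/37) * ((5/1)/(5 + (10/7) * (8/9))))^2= 8441287495281/299037515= 28228.19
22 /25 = 0.88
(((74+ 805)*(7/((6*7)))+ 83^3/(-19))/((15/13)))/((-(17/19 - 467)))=-14794091/265680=-55.68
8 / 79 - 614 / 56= -24029 / 2212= -10.86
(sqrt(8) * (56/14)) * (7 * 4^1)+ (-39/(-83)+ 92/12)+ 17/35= 75143/8715+ 224 * sqrt(2)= 325.41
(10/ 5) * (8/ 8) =2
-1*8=-8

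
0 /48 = 0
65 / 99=0.66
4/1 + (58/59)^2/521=7257768/1813601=4.00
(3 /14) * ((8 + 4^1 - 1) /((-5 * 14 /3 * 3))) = -33 /980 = -0.03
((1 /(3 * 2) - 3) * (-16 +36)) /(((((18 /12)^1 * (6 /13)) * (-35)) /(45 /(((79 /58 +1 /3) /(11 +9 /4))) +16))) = 9588527 /11151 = 859.88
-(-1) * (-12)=-12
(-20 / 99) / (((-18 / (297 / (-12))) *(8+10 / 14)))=-35 / 1098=-0.03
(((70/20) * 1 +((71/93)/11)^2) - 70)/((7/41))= -5706309275/14651406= -389.47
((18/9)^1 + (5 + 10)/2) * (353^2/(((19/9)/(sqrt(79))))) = 1121481 * sqrt(79)/2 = 4983970.58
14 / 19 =0.74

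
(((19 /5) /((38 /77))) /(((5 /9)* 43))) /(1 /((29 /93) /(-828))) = -0.00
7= 7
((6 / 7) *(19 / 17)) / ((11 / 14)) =228 / 187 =1.22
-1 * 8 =-8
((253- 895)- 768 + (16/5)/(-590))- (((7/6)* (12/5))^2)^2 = -54260494/36875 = -1471.47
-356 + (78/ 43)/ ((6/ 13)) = -15139/ 43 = -352.07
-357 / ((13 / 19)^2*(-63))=6137 / 507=12.10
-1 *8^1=-8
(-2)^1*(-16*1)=32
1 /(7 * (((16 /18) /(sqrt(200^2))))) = 225 /7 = 32.14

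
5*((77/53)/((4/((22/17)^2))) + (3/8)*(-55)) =-12263845/122536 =-100.08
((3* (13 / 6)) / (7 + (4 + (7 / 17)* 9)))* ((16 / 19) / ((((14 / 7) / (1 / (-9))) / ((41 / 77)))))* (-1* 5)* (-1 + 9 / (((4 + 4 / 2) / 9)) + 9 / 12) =480233 / 658350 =0.73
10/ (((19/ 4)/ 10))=400/ 19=21.05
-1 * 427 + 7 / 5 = -2128 / 5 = -425.60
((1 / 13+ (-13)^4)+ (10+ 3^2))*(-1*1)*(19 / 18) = -2353093 / 78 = -30167.86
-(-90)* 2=180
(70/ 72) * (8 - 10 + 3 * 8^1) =21.39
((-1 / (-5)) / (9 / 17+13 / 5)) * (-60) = -510 / 133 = -3.83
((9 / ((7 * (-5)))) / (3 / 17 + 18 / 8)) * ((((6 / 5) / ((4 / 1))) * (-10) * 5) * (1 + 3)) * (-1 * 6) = -14688 / 385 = -38.15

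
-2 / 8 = -1 / 4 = -0.25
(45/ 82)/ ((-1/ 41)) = -22.50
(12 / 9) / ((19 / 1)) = 4 / 57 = 0.07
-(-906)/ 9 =302/ 3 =100.67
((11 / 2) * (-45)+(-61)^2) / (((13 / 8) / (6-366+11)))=-9698012 / 13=-746000.92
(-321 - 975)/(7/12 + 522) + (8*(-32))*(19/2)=-15266624/6271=-2434.48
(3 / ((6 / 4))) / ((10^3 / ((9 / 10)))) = 9 / 5000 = 0.00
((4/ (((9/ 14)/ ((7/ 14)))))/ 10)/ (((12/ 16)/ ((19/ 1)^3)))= 2845.21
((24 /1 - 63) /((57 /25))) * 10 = -3250 /19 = -171.05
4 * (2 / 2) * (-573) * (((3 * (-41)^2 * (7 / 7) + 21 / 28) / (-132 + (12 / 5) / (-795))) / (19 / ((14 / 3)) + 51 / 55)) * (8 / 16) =1965728428125 / 224401832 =8759.86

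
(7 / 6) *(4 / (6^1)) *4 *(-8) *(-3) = 224 / 3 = 74.67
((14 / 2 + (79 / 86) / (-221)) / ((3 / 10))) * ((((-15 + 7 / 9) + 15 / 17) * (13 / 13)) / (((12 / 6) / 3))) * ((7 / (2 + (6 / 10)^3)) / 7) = -4348998125 / 20653674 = -210.57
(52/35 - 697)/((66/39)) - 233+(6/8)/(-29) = -2614687/4060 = -644.01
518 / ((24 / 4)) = 259 / 3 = 86.33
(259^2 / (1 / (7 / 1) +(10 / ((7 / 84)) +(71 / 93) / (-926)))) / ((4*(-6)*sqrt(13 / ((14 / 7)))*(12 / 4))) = -6739695151*sqrt(26) / 11298259596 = -3.04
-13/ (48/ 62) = -16.79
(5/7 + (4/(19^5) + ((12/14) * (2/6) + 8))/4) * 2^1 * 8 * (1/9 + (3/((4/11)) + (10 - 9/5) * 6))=400215901150/155994237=2565.58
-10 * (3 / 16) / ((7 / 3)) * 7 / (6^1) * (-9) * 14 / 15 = 63 / 8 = 7.88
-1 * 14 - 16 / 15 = -226 / 15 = -15.07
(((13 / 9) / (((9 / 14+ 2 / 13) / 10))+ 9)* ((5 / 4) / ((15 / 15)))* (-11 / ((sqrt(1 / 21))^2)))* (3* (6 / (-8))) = 8178555 / 464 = 17626.20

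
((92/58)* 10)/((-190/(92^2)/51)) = -19856544/551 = -36037.28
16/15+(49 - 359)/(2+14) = -2197/120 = -18.31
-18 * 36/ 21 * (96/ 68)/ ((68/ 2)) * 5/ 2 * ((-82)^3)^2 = -1969963230827520/ 2023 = -973783109652.75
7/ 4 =1.75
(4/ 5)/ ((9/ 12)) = 16/ 15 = 1.07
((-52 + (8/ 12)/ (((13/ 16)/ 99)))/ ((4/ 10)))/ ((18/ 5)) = 20.30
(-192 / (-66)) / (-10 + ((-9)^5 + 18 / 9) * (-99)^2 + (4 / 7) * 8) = -224 / 44561413237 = -0.00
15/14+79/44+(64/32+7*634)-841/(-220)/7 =1710714/385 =4443.41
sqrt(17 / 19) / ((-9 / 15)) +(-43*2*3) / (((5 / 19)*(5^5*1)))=-5*sqrt(323) / 57 - 4902 / 15625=-1.89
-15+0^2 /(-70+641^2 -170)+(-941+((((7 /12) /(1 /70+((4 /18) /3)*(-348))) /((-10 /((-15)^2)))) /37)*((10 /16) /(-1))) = -18372099199 /19217504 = -956.01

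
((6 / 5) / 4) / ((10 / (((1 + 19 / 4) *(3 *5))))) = 207 / 80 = 2.59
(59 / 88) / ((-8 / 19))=-1121 / 704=-1.59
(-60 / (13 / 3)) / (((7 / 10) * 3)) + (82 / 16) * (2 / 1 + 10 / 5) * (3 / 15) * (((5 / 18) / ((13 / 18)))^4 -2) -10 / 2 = -39392989 / 1999270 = -19.70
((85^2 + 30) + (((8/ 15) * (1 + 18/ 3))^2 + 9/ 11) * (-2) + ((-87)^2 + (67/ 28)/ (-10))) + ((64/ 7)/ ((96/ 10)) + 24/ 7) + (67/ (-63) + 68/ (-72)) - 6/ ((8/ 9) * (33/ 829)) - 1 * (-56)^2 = 1592660033/ 138600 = 11491.05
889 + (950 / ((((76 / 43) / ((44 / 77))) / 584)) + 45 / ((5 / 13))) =1262642 / 7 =180377.43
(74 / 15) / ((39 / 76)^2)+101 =2731739 / 22815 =119.73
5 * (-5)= -25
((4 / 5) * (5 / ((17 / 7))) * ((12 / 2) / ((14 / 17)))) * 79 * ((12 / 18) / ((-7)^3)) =-632 / 343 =-1.84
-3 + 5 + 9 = 11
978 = 978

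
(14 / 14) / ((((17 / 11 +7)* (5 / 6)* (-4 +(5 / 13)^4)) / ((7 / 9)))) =-0.03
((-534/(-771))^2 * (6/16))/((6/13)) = 102973/264196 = 0.39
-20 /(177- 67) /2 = -1 /11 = -0.09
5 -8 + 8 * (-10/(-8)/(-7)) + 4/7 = -27/7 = -3.86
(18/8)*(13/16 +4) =693/64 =10.83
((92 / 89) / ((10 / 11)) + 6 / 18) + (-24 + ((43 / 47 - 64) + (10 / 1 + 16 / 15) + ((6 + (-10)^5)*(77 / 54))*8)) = -644185446724 / 564705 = -1140746.84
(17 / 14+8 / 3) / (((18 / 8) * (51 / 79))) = 25754 / 9639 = 2.67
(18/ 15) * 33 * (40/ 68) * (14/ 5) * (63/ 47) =349272/ 3995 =87.43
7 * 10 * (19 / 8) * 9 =5985 / 4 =1496.25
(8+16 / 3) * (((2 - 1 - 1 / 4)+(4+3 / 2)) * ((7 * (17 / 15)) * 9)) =5950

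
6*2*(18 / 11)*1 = 216 / 11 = 19.64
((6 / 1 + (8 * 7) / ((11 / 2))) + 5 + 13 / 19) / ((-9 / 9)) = -4570 / 209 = -21.87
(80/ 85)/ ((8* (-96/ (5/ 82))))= -5/ 66912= -0.00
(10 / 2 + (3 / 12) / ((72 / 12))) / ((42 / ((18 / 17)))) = 121 / 952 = 0.13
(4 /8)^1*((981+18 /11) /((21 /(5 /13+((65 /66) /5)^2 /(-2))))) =7096709 /830544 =8.54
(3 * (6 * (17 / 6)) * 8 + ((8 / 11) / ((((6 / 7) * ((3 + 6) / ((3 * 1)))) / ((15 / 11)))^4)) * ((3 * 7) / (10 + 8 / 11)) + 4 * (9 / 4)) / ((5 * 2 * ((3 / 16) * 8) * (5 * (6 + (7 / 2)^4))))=155653827436 / 4367835987075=0.04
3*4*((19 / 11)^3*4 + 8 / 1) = 457008 / 1331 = 343.36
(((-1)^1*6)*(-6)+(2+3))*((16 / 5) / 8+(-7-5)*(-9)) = 22222 / 5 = 4444.40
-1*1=-1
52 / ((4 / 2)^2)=13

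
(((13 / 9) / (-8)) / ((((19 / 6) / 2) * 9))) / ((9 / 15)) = -65 / 3078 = -0.02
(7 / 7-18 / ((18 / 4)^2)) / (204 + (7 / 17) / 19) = 323 / 593091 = 0.00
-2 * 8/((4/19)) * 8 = -608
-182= -182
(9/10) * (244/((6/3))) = 549/5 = 109.80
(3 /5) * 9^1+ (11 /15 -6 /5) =4.93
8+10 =18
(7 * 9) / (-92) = -63 / 92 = -0.68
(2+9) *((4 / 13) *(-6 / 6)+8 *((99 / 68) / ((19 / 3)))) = 70730 / 4199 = 16.84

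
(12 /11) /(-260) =-3 /715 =-0.00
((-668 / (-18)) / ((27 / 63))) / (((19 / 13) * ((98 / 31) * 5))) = 67301 / 17955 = 3.75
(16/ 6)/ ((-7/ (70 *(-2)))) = 160/ 3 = 53.33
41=41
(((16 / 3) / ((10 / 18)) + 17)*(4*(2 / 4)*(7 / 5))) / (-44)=-931 / 550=-1.69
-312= -312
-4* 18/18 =-4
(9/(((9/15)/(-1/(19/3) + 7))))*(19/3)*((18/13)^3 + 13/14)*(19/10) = 10469855/2366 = 4425.13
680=680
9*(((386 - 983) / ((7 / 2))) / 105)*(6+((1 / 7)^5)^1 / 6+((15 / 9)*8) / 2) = -762567801 / 4117715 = -185.19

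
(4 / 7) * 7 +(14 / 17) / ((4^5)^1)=34823 / 8704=4.00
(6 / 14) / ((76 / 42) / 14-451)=-63 / 66278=-0.00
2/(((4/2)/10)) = 10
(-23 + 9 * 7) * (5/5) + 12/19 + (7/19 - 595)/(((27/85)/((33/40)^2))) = -3749811/3040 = -1233.49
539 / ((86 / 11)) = 5929 / 86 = 68.94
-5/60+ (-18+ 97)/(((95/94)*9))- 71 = -213401/3420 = -62.40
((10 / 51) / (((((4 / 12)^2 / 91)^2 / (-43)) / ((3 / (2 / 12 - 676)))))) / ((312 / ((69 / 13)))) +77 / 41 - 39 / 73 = 35356539467 / 82528982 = 428.41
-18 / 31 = -0.58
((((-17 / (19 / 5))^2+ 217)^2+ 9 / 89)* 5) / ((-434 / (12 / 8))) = -9773360145075 / 10067557892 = -970.78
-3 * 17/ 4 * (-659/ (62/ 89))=2991201/ 248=12061.29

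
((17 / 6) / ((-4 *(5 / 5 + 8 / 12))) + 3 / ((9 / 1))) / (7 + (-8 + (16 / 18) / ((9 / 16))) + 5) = -297 / 18080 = -0.02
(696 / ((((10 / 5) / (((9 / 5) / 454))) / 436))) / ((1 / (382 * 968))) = 252474178176 / 1135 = 222444209.85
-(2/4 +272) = -545/2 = -272.50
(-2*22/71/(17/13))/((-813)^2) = -572/797789583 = -0.00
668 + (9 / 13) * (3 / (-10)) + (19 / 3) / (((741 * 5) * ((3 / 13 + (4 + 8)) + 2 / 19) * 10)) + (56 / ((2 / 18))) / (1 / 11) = 55362443771 / 8912475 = 6211.79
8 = 8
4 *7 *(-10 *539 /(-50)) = 15092 /5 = 3018.40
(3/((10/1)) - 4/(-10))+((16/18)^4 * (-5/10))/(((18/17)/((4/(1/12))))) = -2647499/196830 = -13.45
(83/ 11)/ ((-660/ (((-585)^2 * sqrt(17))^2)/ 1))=-11016895222125/ 484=-22762180211.00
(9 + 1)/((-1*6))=-5/3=-1.67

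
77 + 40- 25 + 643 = 735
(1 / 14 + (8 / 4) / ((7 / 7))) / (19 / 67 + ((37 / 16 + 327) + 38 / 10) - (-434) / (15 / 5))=233160 / 53810743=0.00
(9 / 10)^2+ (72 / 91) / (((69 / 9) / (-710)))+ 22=-10561867 / 209300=-50.46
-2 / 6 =-1 / 3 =-0.33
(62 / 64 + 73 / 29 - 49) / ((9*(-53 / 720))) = 211185 / 3074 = 68.70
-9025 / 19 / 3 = -475 / 3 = -158.33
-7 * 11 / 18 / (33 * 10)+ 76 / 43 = 40739 / 23220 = 1.75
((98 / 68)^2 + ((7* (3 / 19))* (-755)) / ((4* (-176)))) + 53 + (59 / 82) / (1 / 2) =9145214647 / 158492224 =57.70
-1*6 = -6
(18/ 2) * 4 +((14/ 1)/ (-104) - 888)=-44311/ 52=-852.13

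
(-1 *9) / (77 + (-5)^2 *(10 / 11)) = -99 / 1097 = -0.09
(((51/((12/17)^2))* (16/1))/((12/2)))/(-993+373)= -4913/11160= -0.44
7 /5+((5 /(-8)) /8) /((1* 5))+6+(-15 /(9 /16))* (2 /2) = -18511 /960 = -19.28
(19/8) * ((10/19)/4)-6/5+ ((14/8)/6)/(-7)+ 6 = 1217/240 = 5.07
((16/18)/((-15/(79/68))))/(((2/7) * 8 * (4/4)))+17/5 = 61871/18360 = 3.37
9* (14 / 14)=9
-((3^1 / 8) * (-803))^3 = 13980103929 / 512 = 27304890.49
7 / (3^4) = 7 / 81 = 0.09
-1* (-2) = 2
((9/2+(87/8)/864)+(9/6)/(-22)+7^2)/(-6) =-1354495/152064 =-8.91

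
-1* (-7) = 7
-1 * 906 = -906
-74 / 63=-1.17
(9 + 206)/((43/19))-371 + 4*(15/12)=-271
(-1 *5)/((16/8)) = -5/2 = -2.50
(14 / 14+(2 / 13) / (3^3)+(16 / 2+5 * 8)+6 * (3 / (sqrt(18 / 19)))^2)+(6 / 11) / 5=2048546 / 19305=106.11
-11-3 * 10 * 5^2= -761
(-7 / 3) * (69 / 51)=-161 / 51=-3.16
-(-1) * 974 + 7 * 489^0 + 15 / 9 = 2948 / 3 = 982.67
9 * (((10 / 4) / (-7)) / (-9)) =5 / 14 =0.36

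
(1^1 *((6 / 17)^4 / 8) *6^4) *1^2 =209952 / 83521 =2.51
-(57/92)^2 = -3249/8464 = -0.38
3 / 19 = 0.16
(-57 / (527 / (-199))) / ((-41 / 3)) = -34029 / 21607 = -1.57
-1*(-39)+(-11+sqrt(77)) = sqrt(77)+28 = 36.77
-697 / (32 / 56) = -1219.75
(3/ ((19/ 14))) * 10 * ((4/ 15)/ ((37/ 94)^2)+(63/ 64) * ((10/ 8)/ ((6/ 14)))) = 168989023/ 1664704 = 101.51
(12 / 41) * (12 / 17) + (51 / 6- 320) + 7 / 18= -1950304 / 6273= -310.90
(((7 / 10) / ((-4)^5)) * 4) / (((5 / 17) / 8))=-119 / 1600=-0.07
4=4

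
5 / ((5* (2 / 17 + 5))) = 17 / 87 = 0.20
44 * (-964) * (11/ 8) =-58322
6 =6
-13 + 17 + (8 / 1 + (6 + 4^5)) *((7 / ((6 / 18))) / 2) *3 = 32701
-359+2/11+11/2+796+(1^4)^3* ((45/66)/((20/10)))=19493/44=443.02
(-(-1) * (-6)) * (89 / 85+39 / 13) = -2064 / 85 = -24.28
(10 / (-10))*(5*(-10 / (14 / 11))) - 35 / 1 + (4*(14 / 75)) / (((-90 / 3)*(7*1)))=33722 / 7875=4.28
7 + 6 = 13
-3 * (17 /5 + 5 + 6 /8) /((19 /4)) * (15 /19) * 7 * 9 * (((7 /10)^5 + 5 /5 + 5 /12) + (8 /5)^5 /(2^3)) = -30043547919 /36100000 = -832.23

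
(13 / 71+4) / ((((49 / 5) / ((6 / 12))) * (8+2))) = 297 / 13916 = 0.02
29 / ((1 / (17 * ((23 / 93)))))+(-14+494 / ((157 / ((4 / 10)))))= 7970929 / 73005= 109.18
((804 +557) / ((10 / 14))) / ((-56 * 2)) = -1361 / 80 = -17.01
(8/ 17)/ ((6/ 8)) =32/ 51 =0.63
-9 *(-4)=36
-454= -454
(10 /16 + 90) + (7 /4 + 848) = 7523 /8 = 940.38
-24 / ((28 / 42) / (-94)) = 3384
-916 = -916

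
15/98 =0.15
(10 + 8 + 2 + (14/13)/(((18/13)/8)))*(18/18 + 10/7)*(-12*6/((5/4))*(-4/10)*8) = 2054144/175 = 11737.97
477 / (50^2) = 477 / 2500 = 0.19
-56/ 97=-0.58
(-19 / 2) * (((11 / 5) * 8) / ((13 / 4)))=-3344 / 65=-51.45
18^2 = 324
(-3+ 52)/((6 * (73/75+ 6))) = 1225/1046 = 1.17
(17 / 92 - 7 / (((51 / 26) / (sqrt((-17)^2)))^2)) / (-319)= 1.65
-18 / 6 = -3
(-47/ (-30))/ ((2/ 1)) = 47/ 60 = 0.78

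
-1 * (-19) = 19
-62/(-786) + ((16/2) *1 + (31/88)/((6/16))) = 38986/4323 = 9.02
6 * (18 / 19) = 108 / 19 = 5.68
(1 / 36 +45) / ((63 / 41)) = 66461 / 2268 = 29.30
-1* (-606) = 606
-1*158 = -158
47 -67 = -20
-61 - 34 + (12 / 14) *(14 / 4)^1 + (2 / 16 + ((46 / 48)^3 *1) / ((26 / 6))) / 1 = -5491513 / 59904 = -91.67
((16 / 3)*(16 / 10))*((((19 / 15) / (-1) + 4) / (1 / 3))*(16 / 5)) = 83968 / 375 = 223.91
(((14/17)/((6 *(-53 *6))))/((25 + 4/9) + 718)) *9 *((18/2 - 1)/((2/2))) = -252/6028591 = -0.00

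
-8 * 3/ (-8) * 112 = 336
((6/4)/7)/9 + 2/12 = 4/21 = 0.19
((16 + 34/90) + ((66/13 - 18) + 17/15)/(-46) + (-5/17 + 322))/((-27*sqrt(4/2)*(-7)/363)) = 2675489443*sqrt(2)/8234460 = 459.50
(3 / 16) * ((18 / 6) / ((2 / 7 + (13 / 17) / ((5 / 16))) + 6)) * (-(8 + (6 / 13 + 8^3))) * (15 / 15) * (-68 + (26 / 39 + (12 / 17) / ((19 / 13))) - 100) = 9571741795 / 1711216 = 5593.53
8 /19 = 0.42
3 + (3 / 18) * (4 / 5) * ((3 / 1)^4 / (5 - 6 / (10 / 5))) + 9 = 87 / 5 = 17.40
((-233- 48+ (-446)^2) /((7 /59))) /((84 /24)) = 23438930 /49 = 478345.51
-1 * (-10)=10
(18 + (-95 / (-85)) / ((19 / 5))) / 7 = 311 / 119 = 2.61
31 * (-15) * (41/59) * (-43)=819795/59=13894.83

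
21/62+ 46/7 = 2999/434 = 6.91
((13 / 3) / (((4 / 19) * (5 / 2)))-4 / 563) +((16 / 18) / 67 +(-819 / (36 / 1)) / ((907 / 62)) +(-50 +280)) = 364395139361 / 1539582615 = 236.68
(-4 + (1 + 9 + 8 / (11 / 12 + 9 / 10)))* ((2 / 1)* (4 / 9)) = 1008 / 109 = 9.25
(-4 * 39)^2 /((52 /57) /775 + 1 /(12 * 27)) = 116104622400 /20341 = 5707911.23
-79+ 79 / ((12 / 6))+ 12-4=-63 / 2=-31.50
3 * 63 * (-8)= -1512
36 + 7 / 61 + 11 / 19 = 42528 / 1159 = 36.69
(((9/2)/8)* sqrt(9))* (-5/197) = -135/3152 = -0.04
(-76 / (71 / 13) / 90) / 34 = -247 / 54315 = -0.00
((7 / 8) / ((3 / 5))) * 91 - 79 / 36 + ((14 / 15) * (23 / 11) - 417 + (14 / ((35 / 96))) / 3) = -1076069 / 3960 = -271.73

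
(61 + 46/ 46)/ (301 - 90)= 62/ 211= 0.29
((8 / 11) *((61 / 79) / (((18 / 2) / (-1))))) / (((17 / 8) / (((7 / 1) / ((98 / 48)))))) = -31232 / 310233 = -0.10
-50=-50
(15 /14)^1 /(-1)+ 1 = -1 /14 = -0.07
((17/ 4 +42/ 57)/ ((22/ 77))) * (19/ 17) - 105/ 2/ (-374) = 1729/ 88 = 19.65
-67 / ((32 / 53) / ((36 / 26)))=-31959 / 208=-153.65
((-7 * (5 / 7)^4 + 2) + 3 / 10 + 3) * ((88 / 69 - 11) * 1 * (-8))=32017436 / 118335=270.57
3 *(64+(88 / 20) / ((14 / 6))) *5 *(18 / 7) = 124524 / 49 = 2541.31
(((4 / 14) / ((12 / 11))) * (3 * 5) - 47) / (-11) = 603 / 154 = 3.92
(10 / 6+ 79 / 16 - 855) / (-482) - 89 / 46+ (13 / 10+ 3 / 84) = 21624679 / 18624480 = 1.16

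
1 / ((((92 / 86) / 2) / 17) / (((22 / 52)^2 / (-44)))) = -8041 / 62192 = -0.13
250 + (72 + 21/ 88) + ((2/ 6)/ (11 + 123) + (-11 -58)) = 4479329/ 17688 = 253.24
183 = 183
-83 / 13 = -6.38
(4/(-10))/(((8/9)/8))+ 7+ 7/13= 256/65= 3.94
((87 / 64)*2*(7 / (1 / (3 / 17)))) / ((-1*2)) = -1827 / 1088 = -1.68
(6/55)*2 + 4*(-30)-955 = -59113/55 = -1074.78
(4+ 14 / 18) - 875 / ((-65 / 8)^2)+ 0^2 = -12893 / 1521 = -8.48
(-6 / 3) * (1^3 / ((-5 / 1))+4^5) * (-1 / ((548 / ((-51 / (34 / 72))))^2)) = 7463502 / 93845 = 79.53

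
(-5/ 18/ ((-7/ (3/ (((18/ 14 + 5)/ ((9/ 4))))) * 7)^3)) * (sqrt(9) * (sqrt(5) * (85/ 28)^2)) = 237016125 * sqrt(5)/ 2932095975424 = 0.00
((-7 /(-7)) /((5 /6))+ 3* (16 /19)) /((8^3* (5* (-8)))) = -0.00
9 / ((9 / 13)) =13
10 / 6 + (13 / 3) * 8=109 / 3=36.33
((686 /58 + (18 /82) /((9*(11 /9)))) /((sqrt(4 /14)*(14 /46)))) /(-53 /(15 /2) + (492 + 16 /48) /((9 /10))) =240566085*sqrt(14) /6673847488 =0.13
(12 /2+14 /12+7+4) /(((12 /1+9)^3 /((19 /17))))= 2071 /944622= 0.00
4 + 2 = 6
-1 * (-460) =460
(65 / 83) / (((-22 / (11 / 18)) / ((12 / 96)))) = -65 / 23904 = -0.00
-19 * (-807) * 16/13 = 245328/13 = 18871.38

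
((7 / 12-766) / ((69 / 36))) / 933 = -0.43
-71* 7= -497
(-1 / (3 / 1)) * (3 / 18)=-1 / 18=-0.06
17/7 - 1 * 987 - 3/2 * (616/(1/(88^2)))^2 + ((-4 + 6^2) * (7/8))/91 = -3106166734544352/91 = -34133700379608.26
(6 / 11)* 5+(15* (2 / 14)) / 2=585 / 154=3.80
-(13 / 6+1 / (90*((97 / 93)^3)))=-29795932 / 13690095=-2.18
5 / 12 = 0.42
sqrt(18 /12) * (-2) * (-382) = 382 * sqrt(6) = 935.71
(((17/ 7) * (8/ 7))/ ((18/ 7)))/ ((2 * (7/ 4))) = 136/ 441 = 0.31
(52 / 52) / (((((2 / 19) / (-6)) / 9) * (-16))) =513 / 16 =32.06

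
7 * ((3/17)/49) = 3/119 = 0.03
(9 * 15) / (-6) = -45 / 2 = -22.50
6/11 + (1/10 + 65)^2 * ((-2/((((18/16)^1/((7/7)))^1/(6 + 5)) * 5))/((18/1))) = -11388788/12375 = -920.31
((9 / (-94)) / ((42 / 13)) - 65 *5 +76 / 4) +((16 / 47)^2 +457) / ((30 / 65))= 126992323 / 185556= 684.39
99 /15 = 33 /5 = 6.60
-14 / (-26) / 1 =7 / 13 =0.54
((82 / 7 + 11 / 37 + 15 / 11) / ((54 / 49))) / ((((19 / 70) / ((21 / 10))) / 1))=726131 / 7733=93.90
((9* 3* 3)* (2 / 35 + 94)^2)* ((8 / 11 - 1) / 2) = -1316727576 / 13475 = -97716.33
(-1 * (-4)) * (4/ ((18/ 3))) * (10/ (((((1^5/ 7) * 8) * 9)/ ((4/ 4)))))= 70/ 27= 2.59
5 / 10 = 1 / 2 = 0.50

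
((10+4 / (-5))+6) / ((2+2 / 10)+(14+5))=38 / 53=0.72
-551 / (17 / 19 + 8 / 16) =-20938 / 53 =-395.06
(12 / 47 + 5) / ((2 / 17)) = 4199 / 94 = 44.67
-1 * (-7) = 7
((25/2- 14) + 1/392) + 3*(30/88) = -2047/4312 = -0.47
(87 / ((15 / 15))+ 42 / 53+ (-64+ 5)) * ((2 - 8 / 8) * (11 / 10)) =8393 / 265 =31.67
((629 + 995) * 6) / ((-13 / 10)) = -97440 / 13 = -7495.38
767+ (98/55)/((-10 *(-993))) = 209448574/273075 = 767.00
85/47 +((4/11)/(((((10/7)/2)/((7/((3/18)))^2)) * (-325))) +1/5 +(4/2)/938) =-296517131/394018625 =-0.75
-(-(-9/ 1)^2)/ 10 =81/ 10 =8.10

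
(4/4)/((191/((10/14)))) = 5/1337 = 0.00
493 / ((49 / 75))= 36975 / 49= 754.59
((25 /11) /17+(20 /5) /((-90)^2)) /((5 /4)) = 203248 /1893375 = 0.11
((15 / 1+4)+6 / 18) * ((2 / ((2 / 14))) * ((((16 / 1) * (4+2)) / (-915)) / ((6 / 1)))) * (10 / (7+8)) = -25984 / 8235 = -3.16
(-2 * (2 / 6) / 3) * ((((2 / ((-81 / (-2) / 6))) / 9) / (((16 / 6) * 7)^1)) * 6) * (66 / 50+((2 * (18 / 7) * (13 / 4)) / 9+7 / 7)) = -2924 / 297675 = -0.01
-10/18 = -5/9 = -0.56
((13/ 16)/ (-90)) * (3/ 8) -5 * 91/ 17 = -1747421/ 65280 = -26.77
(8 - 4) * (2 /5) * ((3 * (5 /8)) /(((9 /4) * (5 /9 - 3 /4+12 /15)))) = 240 /109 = 2.20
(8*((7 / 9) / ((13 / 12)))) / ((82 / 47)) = 5264 / 1599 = 3.29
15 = 15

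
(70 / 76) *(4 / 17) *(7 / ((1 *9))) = 490 / 2907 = 0.17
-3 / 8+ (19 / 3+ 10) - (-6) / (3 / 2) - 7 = 311 / 24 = 12.96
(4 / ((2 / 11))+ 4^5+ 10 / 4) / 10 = 2097 / 20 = 104.85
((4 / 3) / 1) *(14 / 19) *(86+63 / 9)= 91.37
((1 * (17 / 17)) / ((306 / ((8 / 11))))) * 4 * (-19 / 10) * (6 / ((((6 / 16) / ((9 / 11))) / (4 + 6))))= -4864 / 2057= -2.36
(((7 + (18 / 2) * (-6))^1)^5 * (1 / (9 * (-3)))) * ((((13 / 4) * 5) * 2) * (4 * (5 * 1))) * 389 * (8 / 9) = 463919080159600 / 243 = 1909132017117.70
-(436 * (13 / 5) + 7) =-5703 / 5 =-1140.60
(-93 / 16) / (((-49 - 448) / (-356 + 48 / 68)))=-70215 / 16898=-4.16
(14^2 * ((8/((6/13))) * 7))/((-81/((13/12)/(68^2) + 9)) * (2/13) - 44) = -115796038540/220986537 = -524.00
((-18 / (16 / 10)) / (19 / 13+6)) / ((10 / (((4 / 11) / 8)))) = -117 / 17072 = -0.01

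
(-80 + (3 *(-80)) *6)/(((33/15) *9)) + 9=-6709/99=-67.77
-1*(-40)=40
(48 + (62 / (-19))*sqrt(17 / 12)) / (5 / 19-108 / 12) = -456 / 83 + 31*sqrt(51) / 498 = -5.05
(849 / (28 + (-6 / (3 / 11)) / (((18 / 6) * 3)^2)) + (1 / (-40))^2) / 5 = 55016323 / 8984000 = 6.12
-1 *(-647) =647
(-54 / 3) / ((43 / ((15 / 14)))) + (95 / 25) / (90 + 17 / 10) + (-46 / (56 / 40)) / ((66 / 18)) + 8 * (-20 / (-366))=-8.93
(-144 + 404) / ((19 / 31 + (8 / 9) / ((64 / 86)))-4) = -290160 / 2447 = -118.58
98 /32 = 49 /16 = 3.06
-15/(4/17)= -255/4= -63.75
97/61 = 1.59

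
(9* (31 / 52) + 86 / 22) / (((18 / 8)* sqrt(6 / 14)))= 5305* sqrt(21) / 3861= 6.30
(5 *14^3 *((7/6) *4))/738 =86.76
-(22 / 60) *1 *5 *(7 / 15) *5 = -77 / 18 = -4.28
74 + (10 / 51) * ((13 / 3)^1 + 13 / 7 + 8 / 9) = 242222 / 3213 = 75.39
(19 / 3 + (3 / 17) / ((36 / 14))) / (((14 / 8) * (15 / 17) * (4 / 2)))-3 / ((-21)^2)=4556 / 2205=2.07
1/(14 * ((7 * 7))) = 1/686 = 0.00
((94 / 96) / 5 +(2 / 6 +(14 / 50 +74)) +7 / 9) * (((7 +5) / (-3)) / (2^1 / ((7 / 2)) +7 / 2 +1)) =-1904791 / 31950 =-59.62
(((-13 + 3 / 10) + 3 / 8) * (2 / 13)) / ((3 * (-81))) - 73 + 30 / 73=-334754831 / 4612140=-72.58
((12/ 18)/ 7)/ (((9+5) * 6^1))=1/ 882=0.00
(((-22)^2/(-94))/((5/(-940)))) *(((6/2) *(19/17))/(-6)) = -9196/17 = -540.94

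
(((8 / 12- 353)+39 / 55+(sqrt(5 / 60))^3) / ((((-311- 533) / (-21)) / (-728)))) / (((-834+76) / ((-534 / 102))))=3289214474 / 74771015- 56693 * sqrt(3) / 32627352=43.99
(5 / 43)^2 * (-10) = -250 / 1849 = -0.14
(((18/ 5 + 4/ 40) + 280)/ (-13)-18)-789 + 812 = -16.82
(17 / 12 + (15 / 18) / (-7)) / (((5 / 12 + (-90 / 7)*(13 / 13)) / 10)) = -218 / 209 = -1.04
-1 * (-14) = 14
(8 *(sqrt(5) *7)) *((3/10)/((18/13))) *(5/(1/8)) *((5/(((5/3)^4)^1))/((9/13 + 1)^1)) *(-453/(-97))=115754184 *sqrt(5)/133375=1940.65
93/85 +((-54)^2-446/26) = 3204434/1105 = 2899.94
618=618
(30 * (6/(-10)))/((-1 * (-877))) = -18/877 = -0.02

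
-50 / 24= -25 / 12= -2.08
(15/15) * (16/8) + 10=12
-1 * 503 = -503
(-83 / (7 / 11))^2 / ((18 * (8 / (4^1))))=833569 / 1764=472.54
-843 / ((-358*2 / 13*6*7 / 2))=3653 / 5012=0.73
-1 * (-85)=85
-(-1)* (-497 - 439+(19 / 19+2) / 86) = -935.97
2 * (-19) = -38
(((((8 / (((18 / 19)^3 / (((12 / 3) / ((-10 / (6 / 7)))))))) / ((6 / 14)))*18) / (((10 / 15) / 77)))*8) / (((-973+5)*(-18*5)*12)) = -48013 / 400950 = -0.12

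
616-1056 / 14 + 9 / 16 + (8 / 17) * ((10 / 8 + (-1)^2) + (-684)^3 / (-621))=10643451097 / 43792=243045.56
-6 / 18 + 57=170 / 3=56.67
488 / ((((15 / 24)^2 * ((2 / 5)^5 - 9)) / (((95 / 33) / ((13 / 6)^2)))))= -4450560000 / 52224887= -85.22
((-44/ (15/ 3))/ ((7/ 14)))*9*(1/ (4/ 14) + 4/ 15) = -14916/ 25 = -596.64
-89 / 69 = -1.29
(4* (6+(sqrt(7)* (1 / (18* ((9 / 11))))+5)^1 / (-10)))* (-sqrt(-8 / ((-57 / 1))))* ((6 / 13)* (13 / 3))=44* sqrt(114)* (-810+sqrt(7)) / 23085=-16.43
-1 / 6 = -0.17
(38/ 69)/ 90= 19/ 3105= 0.01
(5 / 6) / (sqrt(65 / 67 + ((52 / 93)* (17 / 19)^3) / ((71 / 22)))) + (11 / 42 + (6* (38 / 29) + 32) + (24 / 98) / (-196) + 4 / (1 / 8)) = 95* sqrt(27910186524304851) / 19922520774 + 30130999 / 417774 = 72.92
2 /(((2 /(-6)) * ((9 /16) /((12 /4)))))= -32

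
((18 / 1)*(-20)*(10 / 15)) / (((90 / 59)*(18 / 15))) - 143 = -2467 / 9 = -274.11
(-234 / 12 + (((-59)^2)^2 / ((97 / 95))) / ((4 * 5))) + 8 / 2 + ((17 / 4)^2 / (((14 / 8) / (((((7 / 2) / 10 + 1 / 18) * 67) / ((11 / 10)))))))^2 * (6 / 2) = 783482784497257 / 993795264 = 788374.44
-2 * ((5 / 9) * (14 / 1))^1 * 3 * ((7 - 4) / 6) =-70 / 3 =-23.33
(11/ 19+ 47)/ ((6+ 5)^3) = 904/ 25289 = 0.04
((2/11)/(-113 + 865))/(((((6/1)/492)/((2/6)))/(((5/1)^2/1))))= 1025/6204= 0.17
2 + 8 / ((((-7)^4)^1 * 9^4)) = 31505930 / 15752961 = 2.00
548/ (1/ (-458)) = -250984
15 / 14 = 1.07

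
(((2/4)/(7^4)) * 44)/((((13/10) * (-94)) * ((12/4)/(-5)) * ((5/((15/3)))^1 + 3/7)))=55/628719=0.00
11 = 11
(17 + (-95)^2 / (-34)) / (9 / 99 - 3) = 92917 / 1088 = 85.40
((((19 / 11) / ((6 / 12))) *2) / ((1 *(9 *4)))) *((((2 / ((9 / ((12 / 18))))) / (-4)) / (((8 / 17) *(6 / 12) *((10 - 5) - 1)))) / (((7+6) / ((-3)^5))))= 323 / 2288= 0.14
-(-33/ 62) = 33/ 62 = 0.53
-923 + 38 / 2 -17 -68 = -989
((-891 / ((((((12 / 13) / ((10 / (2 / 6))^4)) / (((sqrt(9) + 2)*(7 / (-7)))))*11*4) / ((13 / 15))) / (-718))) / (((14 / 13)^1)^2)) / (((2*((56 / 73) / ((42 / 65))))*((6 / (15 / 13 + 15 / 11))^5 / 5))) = -1740934285875000000 / 1333663331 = -1305377635.73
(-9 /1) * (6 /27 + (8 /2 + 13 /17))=-763 /17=-44.88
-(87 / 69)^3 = -24389 / 12167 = -2.00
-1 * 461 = -461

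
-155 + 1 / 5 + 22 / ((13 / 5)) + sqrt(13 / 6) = -9512 / 65 + sqrt(78) / 6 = -144.87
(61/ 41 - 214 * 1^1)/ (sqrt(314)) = -8713 * sqrt(314)/ 12874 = -11.99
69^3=328509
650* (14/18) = 4550/9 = 505.56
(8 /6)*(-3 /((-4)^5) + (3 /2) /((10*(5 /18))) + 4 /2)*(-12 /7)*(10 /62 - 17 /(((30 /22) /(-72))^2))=2391064592033 /8680000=275468.27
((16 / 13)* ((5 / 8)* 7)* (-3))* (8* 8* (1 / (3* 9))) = -4480 / 117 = -38.29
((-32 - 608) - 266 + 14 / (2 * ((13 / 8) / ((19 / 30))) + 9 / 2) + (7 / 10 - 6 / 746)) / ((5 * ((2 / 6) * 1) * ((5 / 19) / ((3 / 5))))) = -35166836109 / 28441250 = -1236.47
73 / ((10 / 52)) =1898 / 5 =379.60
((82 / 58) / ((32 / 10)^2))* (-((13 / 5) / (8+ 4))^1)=-2665 / 89088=-0.03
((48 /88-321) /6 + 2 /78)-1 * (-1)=-44945 /858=-52.38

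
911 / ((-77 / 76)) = -69236 / 77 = -899.17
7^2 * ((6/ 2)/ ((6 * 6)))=49/ 12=4.08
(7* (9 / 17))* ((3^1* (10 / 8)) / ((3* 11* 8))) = 315 / 5984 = 0.05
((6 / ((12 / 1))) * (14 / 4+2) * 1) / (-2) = -11 / 8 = -1.38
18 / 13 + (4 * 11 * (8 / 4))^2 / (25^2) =111922 / 8125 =13.78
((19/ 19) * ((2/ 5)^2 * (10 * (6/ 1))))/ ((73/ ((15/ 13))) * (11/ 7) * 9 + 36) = 112/ 10859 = 0.01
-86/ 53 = -1.62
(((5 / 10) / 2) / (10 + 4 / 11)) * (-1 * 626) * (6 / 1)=-3443 / 38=-90.61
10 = 10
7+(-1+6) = 12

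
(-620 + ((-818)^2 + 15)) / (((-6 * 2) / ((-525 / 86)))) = 116990825 / 344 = 340089.61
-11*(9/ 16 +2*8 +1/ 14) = -20493/ 112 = -182.97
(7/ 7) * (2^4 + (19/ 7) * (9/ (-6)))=167/ 14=11.93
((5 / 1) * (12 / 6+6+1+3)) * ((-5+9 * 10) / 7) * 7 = 5100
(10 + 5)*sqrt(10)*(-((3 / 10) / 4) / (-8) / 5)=9*sqrt(10) / 320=0.09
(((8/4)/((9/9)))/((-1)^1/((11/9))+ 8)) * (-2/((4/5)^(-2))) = -704/1975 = -0.36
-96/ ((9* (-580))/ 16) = 0.29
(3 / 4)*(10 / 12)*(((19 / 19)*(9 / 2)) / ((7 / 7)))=45 / 16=2.81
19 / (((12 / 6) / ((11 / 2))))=209 / 4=52.25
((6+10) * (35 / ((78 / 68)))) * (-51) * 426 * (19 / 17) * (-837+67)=118664515200 / 13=9128039630.77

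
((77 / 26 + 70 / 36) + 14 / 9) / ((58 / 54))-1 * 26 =-7534 / 377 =-19.98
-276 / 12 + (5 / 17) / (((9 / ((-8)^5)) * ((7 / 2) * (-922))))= -11191973 / 493731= -22.67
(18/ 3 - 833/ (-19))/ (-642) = -947/ 12198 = -0.08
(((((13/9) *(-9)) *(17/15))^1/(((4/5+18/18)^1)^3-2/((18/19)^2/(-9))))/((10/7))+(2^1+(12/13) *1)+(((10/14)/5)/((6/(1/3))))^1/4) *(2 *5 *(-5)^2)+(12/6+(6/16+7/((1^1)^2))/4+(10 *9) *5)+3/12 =236779382369/218076768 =1085.76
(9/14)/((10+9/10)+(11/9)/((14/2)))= 405/6977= 0.06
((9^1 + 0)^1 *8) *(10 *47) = 33840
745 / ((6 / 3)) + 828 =2401 / 2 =1200.50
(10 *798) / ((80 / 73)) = 7281.75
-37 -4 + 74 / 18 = -332 / 9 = -36.89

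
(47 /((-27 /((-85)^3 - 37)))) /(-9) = -28865614 /243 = -118788.53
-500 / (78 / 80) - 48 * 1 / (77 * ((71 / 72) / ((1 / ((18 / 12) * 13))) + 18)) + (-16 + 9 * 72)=639470296 / 5366361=119.16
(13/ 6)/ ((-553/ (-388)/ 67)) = 168974/ 1659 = 101.85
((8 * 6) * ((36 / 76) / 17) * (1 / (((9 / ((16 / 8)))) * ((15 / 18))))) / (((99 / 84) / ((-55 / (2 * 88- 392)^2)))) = -28 / 78489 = -0.00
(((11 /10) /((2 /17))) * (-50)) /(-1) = 935 /2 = 467.50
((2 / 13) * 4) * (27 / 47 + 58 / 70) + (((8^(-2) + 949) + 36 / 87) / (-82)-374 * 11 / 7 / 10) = -32307475283 / 464946560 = -69.49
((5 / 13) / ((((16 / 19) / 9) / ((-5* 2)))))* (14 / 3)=-9975 / 52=-191.83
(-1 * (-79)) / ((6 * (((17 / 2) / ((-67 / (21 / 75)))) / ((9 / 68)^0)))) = -132325 / 357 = -370.66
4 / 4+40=41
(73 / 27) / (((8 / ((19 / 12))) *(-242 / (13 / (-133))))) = 949 / 4390848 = 0.00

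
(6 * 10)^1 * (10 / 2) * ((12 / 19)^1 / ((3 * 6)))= 200 / 19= 10.53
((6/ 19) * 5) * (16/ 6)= 80/ 19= 4.21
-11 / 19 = -0.58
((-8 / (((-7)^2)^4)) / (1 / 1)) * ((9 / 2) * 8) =-288 / 5764801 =-0.00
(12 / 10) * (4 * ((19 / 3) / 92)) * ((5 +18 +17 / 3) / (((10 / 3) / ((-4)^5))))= -1673216 / 575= -2909.94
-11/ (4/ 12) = -33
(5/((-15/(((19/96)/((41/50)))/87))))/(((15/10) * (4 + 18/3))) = -95/1540944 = -0.00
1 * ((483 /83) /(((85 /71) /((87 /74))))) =2983491 /522070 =5.71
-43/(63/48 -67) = 688/1051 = 0.65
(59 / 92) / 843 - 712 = -55219813 / 77556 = -712.00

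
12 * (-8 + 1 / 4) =-93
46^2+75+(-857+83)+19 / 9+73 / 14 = 179465 / 126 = 1424.33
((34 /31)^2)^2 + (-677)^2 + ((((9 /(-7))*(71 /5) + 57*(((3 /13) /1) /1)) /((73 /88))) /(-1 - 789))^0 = 423278716266 /923521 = 458331.45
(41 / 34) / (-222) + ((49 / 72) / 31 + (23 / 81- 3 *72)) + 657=5575986803 / 12635352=441.30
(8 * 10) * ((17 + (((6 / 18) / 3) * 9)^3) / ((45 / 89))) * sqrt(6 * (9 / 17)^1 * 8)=34176 * sqrt(51) / 17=14356.79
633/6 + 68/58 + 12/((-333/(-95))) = 708797/6438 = 110.10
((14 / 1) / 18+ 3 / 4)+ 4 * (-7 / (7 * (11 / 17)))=-1843 / 396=-4.65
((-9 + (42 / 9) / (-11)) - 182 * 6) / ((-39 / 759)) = 835981 / 39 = 21435.41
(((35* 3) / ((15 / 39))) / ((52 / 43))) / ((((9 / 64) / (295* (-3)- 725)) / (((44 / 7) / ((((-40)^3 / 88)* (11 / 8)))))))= 1218448 / 75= 16245.97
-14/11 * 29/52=-203/286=-0.71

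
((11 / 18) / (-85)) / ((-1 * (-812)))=-11 / 1242360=-0.00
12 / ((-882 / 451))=-902 / 147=-6.14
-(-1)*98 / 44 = 49 / 22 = 2.23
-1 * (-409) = 409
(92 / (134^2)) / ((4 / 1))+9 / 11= 161857 / 197516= 0.82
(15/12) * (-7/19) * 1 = -35/76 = -0.46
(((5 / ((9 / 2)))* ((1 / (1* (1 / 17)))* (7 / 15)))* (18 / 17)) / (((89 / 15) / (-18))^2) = 680400 / 7921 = 85.90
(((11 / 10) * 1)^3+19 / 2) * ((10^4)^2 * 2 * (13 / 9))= 28160600000 / 9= 3128955555.56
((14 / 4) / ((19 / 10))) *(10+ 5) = 525 / 19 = 27.63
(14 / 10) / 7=1 / 5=0.20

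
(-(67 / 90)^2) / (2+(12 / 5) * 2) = -4489 / 55080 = -0.08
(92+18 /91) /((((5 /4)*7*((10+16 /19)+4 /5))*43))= 318820 /15147223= 0.02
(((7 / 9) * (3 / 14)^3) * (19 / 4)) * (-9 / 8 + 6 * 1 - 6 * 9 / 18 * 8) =-8721 / 12544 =-0.70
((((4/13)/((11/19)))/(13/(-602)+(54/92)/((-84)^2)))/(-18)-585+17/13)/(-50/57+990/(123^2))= 199624758779887/278277608895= 717.36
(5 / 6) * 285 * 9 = 4275 / 2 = 2137.50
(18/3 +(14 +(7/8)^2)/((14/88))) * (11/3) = 5797/16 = 362.31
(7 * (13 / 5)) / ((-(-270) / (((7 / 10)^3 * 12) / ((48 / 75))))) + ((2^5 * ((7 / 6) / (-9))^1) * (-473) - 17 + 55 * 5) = 479629639 / 216000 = 2220.51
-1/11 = -0.09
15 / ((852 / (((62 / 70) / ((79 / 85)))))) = 2635 / 157052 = 0.02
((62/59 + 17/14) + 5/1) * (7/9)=6001/1062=5.65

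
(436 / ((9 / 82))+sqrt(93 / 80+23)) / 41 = sqrt(9665) / 820+872 / 9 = 97.01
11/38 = 0.29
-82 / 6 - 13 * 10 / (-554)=-13.43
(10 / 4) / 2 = 5 / 4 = 1.25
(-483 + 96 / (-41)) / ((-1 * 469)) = 297 / 287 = 1.03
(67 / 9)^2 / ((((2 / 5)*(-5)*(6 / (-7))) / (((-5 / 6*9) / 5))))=-31423 / 648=-48.49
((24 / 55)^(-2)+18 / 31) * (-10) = -520715 / 8928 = -58.32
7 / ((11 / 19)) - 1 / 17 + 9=3933 / 187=21.03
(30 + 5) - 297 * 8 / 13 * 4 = -696.08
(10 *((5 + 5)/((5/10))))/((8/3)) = 75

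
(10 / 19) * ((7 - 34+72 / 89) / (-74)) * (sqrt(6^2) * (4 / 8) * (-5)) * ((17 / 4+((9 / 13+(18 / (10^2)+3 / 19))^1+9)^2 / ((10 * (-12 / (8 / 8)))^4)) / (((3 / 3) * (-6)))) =104545034334626767 / 52821104128000000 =1.98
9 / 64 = 0.14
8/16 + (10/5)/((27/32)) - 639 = -34351/54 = -636.13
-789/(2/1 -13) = 789/11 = 71.73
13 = 13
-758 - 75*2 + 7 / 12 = -10889 / 12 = -907.42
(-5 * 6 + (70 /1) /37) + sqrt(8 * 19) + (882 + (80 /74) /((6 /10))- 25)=2 * sqrt(38) + 92207 /111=843.02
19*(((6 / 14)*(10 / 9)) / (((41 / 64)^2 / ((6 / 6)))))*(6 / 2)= 778240 / 11767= 66.14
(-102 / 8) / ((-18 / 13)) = 221 / 24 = 9.21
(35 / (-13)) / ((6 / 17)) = -595 / 78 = -7.63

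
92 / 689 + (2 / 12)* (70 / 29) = 32119 / 59943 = 0.54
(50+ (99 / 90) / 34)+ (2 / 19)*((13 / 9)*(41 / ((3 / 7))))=11263723 / 174420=64.58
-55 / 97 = -0.57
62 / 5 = 12.40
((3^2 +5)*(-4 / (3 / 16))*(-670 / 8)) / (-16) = -4690 / 3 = -1563.33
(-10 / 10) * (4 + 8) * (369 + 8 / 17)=-75372 / 17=-4433.65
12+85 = 97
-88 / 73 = -1.21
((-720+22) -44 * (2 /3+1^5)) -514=-3856 /3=-1285.33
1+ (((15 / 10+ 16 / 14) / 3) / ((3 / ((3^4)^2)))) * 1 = 26987 / 14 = 1927.64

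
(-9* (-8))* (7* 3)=1512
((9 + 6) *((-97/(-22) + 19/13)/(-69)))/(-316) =365/90376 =0.00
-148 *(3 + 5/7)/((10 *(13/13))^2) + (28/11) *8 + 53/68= 2048049/130900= 15.65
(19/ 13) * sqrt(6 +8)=19 * sqrt(14)/ 13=5.47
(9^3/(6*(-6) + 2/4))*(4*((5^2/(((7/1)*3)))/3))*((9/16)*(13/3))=-78975/994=-79.45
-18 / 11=-1.64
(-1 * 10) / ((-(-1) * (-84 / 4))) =10 / 21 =0.48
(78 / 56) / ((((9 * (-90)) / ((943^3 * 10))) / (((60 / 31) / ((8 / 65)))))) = -3542923634575 / 15624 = -226761625.36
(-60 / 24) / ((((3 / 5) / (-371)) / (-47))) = -435925 / 6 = -72654.17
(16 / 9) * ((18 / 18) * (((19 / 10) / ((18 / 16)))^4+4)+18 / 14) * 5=6164133712 / 51667875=119.30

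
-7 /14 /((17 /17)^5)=-1 /2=-0.50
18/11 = 1.64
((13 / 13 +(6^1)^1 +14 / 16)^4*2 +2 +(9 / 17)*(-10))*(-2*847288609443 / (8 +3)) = -20618818300823362137 / 17408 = -1184444985111636.15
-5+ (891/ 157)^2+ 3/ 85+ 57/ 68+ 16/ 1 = 44.08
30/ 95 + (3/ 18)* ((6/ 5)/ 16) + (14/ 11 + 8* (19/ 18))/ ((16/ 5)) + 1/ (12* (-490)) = 4961989/ 1474704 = 3.36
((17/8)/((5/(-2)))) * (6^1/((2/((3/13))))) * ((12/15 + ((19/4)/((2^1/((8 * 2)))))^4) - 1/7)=-11165906799/9100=-1227022.73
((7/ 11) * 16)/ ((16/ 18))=126/ 11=11.45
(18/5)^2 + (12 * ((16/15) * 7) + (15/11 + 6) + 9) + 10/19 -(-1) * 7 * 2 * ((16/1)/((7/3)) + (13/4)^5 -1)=14118960387/2675200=5277.72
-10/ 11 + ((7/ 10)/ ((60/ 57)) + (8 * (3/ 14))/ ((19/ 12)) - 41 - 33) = -73.16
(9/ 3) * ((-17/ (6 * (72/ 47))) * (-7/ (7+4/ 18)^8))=26751145617/ 5098317006250000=0.00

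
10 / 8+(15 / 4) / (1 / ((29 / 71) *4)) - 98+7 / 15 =-384067 / 4260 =-90.16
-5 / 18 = -0.28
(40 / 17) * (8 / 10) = 32 / 17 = 1.88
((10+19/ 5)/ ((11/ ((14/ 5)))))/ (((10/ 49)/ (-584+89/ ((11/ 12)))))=-126760452/ 15125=-8380.86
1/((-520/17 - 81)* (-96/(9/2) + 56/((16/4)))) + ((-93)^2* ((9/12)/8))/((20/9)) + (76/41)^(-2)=1760534711801/4821111680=365.17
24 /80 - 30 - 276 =-3057 /10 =-305.70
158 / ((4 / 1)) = 79 / 2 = 39.50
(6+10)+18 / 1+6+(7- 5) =42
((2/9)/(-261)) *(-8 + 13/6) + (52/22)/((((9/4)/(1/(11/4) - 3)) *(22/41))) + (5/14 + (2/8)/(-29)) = -1262681153/262627596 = -4.81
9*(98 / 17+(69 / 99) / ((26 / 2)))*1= 127299 / 2431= 52.36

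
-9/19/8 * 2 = -9/76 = -0.12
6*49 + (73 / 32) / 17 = 160009 / 544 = 294.13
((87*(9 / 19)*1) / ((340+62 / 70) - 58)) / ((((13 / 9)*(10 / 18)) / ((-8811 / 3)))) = -533.18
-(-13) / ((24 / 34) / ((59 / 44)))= 13039 / 528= 24.70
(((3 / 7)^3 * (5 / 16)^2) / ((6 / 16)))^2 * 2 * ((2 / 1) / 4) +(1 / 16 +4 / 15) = 595592719 / 1807088640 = 0.33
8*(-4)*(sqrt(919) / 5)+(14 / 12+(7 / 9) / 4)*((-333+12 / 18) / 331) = -32*sqrt(919) / 5 - 48853 / 35748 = -195.38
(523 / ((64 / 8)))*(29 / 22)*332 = 1258861 / 44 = 28610.48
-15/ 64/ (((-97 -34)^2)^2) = -15/ 18847994944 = -0.00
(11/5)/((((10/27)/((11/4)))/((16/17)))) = 15.37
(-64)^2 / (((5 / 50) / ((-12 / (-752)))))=30720 / 47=653.62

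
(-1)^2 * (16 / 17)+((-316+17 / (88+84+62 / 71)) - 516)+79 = -9229563 / 12274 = -751.96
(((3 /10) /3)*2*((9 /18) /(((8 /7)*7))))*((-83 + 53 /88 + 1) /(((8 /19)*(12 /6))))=-1.21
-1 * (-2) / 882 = 1 / 441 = 0.00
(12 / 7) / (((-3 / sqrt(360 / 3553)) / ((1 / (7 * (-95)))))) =24 * sqrt(35530) / 16539215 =0.00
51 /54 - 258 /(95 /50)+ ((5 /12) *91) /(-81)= -2498963 /18468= -135.31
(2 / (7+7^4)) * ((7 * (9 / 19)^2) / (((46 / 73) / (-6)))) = -17739 / 1428116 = -0.01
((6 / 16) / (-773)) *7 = -21 / 6184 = -0.00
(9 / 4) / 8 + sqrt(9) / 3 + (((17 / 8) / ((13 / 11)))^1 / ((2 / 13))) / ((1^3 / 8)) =3033 / 32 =94.78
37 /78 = 0.47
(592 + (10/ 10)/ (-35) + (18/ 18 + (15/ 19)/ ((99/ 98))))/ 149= 13029908/ 3269805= 3.98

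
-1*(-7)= 7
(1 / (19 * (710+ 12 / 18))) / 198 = 0.00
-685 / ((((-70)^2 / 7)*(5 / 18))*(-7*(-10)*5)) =-1233 / 122500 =-0.01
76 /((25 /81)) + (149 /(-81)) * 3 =162487 /675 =240.72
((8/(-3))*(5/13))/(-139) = 40/5421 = 0.01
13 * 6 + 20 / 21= 1658 / 21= 78.95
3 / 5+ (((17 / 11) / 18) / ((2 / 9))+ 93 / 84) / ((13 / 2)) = 4153 / 5005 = 0.83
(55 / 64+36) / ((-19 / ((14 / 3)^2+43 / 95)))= -44837513 / 1039680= -43.13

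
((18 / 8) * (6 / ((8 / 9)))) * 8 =243 / 2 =121.50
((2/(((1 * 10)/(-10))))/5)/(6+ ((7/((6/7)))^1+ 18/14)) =-84/3245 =-0.03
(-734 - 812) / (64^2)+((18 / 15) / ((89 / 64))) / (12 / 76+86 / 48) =52810327 / 810199040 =0.07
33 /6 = 11 /2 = 5.50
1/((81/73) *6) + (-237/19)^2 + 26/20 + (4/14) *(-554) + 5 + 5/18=24777773/6140610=4.04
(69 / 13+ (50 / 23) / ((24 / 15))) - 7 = -399 / 1196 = -0.33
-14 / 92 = -7 / 46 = -0.15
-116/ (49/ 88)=-10208/ 49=-208.33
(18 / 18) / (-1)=-1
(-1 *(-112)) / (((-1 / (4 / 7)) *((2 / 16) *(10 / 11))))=-2816 / 5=-563.20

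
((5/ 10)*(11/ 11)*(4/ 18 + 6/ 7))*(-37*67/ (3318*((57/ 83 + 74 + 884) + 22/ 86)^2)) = -536807461823/ 1224236208610661652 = -0.00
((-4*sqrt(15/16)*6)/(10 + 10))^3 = -81*sqrt(15)/200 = -1.57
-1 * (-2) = 2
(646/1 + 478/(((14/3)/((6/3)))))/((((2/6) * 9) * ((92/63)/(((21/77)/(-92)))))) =-13401/23276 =-0.58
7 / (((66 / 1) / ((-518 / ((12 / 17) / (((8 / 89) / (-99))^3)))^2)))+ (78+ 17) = 13201742636090644899114896399 / 138965711958848846866715217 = 95.00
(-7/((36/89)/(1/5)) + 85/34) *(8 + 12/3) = -173/15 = -11.53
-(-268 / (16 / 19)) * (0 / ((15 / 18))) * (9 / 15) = 0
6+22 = 28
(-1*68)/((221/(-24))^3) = 55296/634933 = 0.09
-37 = -37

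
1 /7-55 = -384 /7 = -54.86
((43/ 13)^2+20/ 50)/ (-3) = -9583/ 2535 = -3.78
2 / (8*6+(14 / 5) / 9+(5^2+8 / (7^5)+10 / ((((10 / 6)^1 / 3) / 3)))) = 1512630 / 96287663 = 0.02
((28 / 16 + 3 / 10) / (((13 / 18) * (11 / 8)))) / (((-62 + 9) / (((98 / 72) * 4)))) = -8036 / 37895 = -0.21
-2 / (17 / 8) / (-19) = 16 / 323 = 0.05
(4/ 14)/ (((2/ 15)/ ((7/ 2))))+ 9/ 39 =201/ 26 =7.73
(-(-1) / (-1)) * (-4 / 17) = 4 / 17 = 0.24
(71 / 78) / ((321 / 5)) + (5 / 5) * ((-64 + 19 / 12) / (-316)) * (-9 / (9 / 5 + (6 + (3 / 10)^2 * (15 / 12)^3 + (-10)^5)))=3593974519475 / 253164062577582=0.01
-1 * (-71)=71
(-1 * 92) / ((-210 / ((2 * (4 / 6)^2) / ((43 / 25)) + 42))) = 756884 / 40635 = 18.63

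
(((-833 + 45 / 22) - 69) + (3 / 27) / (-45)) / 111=-8018617 / 989010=-8.11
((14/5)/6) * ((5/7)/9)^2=5/1701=0.00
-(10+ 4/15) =-154/15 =-10.27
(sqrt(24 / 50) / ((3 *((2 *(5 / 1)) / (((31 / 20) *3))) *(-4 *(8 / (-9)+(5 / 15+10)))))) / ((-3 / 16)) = 93 *sqrt(3) / 10625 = 0.02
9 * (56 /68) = 7.41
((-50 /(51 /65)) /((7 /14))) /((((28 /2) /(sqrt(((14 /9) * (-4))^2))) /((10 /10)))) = -26000 /459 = -56.64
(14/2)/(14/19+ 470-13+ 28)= 133/9229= 0.01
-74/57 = -1.30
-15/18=-5/6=-0.83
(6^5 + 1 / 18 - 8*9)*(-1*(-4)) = 30816.22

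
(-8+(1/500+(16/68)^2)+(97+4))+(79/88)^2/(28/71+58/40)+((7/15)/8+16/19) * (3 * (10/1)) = 120.51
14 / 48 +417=10015 / 24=417.29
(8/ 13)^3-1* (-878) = 1929478/ 2197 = 878.23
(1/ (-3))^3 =-1/ 27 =-0.04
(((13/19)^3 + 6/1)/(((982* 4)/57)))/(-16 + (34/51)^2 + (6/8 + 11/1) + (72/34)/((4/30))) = 19898109/2620124282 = 0.01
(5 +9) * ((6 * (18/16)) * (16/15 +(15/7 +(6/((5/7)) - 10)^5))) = -4297527/6250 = -687.60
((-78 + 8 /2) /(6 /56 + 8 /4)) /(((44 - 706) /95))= 98420 /19529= 5.04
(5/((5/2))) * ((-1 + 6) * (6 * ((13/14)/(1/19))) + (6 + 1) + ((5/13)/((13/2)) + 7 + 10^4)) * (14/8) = 12472777/338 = 36901.71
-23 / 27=-0.85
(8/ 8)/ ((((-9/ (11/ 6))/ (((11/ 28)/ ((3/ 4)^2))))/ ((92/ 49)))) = -22264/ 83349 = -0.27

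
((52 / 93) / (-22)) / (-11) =0.00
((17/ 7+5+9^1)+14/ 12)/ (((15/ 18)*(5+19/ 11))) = 8129/ 2590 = 3.14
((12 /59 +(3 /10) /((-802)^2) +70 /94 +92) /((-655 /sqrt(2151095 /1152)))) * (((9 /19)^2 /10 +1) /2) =-2039678783205743 * sqrt(4302190) /1349575191829952000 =-3.13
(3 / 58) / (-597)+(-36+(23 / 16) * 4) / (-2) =698287 / 46168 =15.12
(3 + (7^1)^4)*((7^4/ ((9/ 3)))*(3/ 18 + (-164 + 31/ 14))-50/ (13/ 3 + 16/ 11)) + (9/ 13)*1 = -6949381341473/ 22347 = -310976029.96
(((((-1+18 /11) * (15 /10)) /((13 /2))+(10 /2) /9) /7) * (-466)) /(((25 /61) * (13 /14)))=-51394208 /418275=-122.87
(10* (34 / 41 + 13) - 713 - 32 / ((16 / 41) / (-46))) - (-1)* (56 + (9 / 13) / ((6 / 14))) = 1734866 / 533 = 3254.91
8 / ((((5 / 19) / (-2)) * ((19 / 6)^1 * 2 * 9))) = -16 / 15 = -1.07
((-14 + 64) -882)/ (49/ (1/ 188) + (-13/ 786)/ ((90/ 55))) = -11771136/ 130331233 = -0.09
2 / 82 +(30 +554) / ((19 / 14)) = 335235 / 779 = 430.34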